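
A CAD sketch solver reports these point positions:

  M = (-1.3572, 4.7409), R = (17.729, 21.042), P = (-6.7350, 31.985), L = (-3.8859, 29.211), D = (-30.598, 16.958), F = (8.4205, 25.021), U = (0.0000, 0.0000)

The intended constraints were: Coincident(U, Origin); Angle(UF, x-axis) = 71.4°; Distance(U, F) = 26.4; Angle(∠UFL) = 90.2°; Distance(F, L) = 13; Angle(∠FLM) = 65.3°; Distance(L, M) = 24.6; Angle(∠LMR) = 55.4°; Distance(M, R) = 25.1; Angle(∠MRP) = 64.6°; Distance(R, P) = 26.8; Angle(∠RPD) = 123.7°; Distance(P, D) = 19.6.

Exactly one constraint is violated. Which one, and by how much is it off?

Distance(P, D) = 19.6 — off by 8.60.

U = (0.00, 0.00) ✓; UF at 71.40° ✓; |UF| = 26.40 ✓; ∠UFL = 90.20° ✓; |FL| = 13.00 ✓; ∠FLM = 65.30° ✓; |LM| = 24.60 ✓; ∠LMR = 55.40° ✓; |MR| = 25.10 ✓; ∠MRP = 64.60° ✓; |RP| = 26.80 ✓; ∠RPD = 123.7° ✓; |PD| = 28.20 ✗.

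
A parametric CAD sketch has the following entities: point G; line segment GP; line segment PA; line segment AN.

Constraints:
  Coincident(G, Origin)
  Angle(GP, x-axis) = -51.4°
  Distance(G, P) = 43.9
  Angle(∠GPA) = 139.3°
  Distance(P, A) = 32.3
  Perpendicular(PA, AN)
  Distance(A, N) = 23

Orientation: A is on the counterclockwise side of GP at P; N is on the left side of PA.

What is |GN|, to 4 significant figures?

65.82

G is at the origin; GP runs at -51.4° with length 43.9, so P = 43.9·(cos -51.4°, sin -51.4°) = (27.39, -34.31). ∠GPA = 139.3°, so PA runs at -51.4° + (180° − 139.3°) = -10.70° from the x-axis; with |PA| = 32.3, A = P + 32.3·(cos -10.70°, sin -10.70°) = (59.13, -40.31). PA ⟂ AN; with |AN| = 23.0 on the left of PA, N = A + 23.0·(0.1857, 0.9826) = (63.40, -17.71). Then |GN| = |N − G| = 65.82.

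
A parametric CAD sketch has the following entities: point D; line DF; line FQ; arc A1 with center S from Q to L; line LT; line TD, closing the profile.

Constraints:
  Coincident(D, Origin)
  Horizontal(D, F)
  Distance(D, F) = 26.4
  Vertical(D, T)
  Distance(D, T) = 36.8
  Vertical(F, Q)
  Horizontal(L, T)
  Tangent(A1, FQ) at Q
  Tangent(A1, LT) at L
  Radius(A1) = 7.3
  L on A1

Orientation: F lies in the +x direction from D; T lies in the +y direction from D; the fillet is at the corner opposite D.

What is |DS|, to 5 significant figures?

35.143

D is at the origin; D and F share the same y with |DF| = 26.4 and F on the +x side, so F = (26.400, 0.0000). DT is vertical with |DT| = 36.8 and T on the +y side, so T = (0.0000, 36.800). The virtual corner opposite D is at (26.400, 36.800). The tangent condition forces SQ to be normal to FQ and A1 meets LT tangentially, so SL is at right angles to LT, with radius 7.3, so the center S sits 7.3 in from both sides at S = (19.100, 29.500). Then |DS| = |S − D| = 35.143.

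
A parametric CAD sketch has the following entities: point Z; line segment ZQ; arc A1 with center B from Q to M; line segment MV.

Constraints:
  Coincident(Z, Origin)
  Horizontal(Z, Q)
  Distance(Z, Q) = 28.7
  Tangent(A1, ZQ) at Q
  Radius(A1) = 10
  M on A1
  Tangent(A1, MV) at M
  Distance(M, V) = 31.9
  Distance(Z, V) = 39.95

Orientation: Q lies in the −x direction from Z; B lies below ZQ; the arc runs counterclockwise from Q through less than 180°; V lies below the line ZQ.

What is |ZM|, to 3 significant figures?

39.4

Checks: |BM| = 10.00 ✓; ∠(BM, MV) = 90.00° ✓; |MV| = 31.90 ✓; |ZV| = 39.95 ✓.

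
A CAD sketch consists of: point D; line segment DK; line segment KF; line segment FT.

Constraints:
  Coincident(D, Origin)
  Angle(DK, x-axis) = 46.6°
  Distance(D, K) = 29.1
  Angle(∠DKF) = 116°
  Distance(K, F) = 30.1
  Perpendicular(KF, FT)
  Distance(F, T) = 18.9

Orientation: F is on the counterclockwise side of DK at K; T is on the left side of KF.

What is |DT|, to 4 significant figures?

43.47

D is at the origin; DK runs at 46.6° with length 29.1, so K = 29.1·(cos 46.6°, sin 46.6°) = (19.99, 21.14). ∠DKF = 116.0°, so KF runs at 46.6° + (180° − 116.0°) = 110.6° from the x-axis; with |KF| = 30.1, F = K + 30.1·(cos 110.6°, sin 110.6°) = (9.404, 49.32). The perpendicularity gives FT at right angles to KF; with |FT| = 18.9 on the left of KF, T = F + 18.9·(-0.9361, -0.3518) = (-8.288, 42.67). Then |DT| = |T − D| = 43.47.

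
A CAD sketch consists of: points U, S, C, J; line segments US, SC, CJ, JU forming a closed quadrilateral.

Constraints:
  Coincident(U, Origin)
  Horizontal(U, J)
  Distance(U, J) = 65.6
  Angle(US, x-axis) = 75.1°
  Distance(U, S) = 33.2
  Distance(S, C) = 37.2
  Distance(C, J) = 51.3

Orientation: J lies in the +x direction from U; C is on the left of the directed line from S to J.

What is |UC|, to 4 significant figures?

63.02

U is at the origin; UJ is horizontal with |UJ| = 65.6 and J in +x, so J = (65.6, 0). US runs at 75.1° with |US| = 33.2, so S = (8.537, 32.08). C is determined by |SC| = 37.2 and |CJ| = 51.3 together: it lies at the intersection of circle(S, 37.2) and circle(J, 51.3). With |SJ| = 65.46, the foot of the radical line on SJ is 23.20 from S and the perpendicular offset is √(37.2² − 23.20²) = 29.08. Taking the left-of-SJ solution: C = (43.01, 46.06).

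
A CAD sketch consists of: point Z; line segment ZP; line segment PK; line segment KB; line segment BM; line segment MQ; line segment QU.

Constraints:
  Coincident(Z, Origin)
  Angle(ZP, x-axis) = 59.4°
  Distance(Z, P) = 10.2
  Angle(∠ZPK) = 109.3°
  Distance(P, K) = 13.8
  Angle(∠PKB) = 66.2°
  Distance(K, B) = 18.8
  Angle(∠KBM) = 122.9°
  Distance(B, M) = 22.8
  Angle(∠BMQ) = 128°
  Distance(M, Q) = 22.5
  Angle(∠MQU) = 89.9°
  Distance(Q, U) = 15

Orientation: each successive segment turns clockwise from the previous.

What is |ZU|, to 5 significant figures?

24.415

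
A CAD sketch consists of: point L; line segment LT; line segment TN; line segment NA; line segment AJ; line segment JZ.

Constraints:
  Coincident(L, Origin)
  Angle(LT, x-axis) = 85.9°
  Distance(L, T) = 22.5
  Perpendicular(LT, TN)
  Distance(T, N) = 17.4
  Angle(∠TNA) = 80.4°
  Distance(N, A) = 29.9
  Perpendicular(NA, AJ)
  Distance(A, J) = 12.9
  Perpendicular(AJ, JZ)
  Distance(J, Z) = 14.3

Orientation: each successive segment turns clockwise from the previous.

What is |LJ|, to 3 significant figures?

4.84

L is at the origin; LT runs at 85.9° with length 22.5, so T = (1.61, 22.4). LT ⟂ TN, so TN runs at -4.10°; with |TN| = 17.4, N = (19.0, 21.2). ∠TNA = 80.4° gives NA at -104° from the x-axis; with |NA| = 29.9, A = (11.9, -7.85). The perpendicularity gives AJ at right angles to NA, so AJ runs at 166°; with |AJ| = 12.9, J = (-0.650, -4.80). Then |LJ| = |J − L| = 4.84.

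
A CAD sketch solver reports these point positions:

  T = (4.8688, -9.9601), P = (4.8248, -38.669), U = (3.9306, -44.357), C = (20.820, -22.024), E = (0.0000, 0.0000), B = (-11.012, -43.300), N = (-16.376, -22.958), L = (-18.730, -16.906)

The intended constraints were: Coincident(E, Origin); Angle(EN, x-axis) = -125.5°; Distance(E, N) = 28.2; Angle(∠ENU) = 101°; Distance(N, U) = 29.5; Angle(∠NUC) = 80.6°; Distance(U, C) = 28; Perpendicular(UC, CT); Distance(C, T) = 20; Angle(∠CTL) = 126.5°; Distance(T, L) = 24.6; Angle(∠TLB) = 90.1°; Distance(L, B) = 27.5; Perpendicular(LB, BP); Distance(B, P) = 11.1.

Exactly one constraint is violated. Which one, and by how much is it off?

Distance(B, P) = 11.1 — off by 5.40.

E = (0.00, 0.00) ✓; EN at -125.5° ✓; |EN| = 28.20 ✓; ∠ENU = 101.0° ✓; |NU| = 29.50 ✓; ∠NUC = 80.60° ✓; |UC| = 28.00 ✓; ∠(UC, CT) = 90.00° ✓; |CT| = 20.00 ✓; ∠CTL = 126.5° ✓; |TL| = 24.60 ✓; ∠TLB = 90.10° ✓; |LB| = 27.50 ✓; ∠(LB, BP) = 90.00° ✓; |BP| = 16.50 ✗.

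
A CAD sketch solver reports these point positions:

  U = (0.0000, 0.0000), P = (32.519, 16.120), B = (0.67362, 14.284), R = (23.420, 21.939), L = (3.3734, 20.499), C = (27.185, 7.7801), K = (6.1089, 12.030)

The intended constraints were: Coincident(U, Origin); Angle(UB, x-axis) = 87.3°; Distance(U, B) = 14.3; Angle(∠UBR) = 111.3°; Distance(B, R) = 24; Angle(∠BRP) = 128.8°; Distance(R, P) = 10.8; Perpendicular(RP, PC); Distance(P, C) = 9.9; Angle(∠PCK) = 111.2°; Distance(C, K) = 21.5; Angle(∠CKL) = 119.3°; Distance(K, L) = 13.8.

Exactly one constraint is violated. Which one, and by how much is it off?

Distance(K, L) = 13.8 — off by 4.90.

U = (0.00, 0.00) ✓; UB at 87.30° ✓; |UB| = 14.30 ✓; ∠UBR = 111.3° ✓; |BR| = 24.00 ✓; ∠BRP = 128.8° ✓; |RP| = 10.80 ✓; ∠(RP, PC) = 90.00° ✓; |PC| = 9.900 ✓; ∠PCK = 111.2° ✓; |CK| = 21.50 ✓; ∠CKL = 119.3° ✓; |KL| = 8.900 ✗.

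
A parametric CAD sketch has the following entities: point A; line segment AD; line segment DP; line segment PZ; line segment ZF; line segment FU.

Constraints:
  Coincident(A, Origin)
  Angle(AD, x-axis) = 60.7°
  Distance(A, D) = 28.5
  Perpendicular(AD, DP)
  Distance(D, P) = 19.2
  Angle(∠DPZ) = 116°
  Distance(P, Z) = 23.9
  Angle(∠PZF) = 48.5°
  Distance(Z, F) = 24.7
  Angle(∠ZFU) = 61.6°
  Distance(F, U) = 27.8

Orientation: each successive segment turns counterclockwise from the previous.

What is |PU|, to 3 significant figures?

7.87

∠PZF = 48.5° gives ZF at -13.8° from the x-axis; with |ZF| = 24.7, F = (1.54, 14.8). ∠ZFU = 61.6° gives FU at 105° from the x-axis; with |FU| = 27.8, U = (-5.47, 41.7). Then |PU| = |U − P| = 7.87.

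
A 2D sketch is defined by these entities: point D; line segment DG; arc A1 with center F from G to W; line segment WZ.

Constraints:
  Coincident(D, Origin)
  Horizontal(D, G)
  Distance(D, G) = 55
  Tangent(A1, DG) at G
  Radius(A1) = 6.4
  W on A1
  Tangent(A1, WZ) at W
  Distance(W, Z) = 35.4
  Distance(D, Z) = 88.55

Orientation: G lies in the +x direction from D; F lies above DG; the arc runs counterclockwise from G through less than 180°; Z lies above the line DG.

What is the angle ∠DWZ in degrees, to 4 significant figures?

135.9°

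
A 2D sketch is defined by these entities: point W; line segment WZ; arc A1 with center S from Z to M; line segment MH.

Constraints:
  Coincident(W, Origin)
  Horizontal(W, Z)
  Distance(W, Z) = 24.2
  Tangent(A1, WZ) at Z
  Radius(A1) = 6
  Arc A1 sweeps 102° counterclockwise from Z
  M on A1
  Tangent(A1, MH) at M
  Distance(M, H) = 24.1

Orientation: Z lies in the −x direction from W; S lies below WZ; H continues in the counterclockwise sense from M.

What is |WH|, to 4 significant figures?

39.72

On A1, Z sits at bearing 90° from S; a 102° counterclockwise sweep puts M at bearing 192°, so M = S + 6.0·(cos 192°, sin 192°) = (-30.07, -7.247). Tangency of A1 to MH means the radius SM is perpendicular to MH, so MH runs along (−sin 192°, cos 192°); with |MH| = 24.1, H = (-25.06, -30.82). Then |WH| = |H − W| = 39.72.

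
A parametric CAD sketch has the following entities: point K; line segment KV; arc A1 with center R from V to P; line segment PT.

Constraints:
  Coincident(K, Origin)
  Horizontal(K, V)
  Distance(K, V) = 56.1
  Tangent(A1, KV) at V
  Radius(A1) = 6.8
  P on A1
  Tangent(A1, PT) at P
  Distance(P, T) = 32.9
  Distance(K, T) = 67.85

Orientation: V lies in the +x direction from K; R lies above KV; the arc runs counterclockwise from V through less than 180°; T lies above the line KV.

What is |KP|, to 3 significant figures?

63.3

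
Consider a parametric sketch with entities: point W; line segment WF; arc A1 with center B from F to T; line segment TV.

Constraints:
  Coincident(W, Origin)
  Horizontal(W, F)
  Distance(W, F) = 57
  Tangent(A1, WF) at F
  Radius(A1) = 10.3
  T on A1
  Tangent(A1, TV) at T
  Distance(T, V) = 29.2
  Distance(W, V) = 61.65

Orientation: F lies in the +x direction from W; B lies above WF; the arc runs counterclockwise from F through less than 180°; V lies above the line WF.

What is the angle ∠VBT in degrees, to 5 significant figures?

70.570°

Checks: ∠(BF, FW) = 90.00° ✓; |BT| = 10.30 ✓; ∠(BT, TV) = 90.00° ✓; |TV| = 29.20 ✓; |WV| = 61.65 ✓.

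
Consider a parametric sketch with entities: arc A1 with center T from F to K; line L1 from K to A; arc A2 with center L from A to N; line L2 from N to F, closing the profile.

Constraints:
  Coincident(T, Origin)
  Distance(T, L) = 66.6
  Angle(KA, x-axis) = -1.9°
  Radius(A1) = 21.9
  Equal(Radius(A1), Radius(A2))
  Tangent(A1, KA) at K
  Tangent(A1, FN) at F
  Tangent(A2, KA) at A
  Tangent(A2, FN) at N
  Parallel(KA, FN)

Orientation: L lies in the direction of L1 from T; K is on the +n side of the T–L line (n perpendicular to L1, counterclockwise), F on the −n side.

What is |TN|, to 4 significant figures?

70.11

The slot axis is L1's direction at -1.9°, so u = (cos -1.9°, sin -1.9°) = (0.9995, -0.03316) and n = (−sin -1.9°, cos -1.9°) = (0.03316, 0.9995). T is at the origin and L lies 66.6 along u from T, so L = 66.6·u = (66.56, -2.208). Tangency of A1 to both parallel lines with radius 21.9 puts K and F at T ± 21.9·n: K = (0.7261, 21.89), F = (-0.7261, -21.89). Equal radii place A and N the same way about L: A = L + 21.9·n = (67.29, 19.68), N = L − 21.9·n = (65.84, -24.10). Then |TN| = |N − T| = 70.11.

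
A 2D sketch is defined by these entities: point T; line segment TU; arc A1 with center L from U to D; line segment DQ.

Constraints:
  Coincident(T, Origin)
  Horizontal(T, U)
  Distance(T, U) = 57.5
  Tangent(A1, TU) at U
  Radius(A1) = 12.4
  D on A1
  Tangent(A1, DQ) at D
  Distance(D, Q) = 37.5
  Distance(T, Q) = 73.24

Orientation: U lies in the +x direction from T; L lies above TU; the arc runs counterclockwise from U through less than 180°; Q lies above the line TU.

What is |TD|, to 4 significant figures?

70.91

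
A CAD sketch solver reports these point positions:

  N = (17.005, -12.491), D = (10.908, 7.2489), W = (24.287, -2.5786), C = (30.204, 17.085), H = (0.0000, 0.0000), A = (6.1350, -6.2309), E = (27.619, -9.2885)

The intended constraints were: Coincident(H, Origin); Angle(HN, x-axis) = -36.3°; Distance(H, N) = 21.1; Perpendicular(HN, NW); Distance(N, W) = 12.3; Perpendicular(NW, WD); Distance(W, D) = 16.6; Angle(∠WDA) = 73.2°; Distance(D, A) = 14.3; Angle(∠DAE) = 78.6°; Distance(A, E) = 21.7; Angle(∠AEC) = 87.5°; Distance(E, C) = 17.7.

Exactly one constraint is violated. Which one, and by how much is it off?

Distance(E, C) = 17.7 — off by 8.80.

H = (0.00, 0.00) ✓; HN at -36.30° ✓; |HN| = 21.10 ✓; ∠(HN, NW) = 90.00° ✓; |NW| = 12.30 ✓; ∠(NW, WD) = 90.00° ✓; |WD| = 16.60 ✓; ∠WDA = 73.20° ✓; |DA| = 14.30 ✓; ∠DAE = 78.60° ✓; |AE| = 21.70 ✓; ∠AEC = 87.50° ✓; |EC| = 26.50 ✗.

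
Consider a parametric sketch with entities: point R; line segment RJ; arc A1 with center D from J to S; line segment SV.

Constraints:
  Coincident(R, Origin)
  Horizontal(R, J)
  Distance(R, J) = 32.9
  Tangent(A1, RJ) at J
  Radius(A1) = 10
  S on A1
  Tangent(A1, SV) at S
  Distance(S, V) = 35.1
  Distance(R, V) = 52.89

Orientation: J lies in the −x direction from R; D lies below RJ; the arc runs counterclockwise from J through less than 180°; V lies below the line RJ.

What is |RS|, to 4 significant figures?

44.28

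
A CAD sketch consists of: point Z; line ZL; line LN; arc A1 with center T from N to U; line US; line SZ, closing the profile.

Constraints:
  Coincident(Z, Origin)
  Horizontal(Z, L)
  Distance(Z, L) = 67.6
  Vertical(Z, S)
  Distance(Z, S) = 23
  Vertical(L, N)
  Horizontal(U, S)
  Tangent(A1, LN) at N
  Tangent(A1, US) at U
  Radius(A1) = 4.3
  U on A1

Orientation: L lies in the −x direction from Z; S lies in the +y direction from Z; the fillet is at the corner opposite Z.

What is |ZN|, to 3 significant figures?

70.1

Z is at the origin; ZL is horizontal with |ZL| = 67.6 and L on the −x side, so L = (-67.6, 0.00). Z and S share the same x with |ZS| = 23.0 and S on the +y side, so S = (0.00, 23.0). The virtual corner opposite Z is at (-67.6, 23.0). A1 meets LN tangentially, so TN is at right angles to LN and since A1 is tangent to US there, TU ⟂ US, with radius 4.3, so the center T sits 4.3 in from both sides at T = (-63.3, 18.7). That places the tangent points at N = (-67.6, 18.7) on LN and U = (-63.3, 23.0) on US. Then |ZN| = |N − Z| = 70.1.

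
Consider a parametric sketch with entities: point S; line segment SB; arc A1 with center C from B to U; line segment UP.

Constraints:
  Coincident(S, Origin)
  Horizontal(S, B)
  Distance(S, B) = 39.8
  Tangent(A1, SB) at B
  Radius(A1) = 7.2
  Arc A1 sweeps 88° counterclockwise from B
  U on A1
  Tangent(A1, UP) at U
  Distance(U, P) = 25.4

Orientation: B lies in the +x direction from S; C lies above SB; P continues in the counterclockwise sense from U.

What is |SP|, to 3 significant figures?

57.8

On A1, B sits at bearing -90° from C; an 88° counterclockwise sweep puts U at bearing -2°, so U = C + 7.2·(cos -2°, sin -2°) = (47.0, 6.95). A1 meets UP tangentially, so CU is at right angles to UP, so UP runs along (−sin -2°, cos -2°); with |UP| = 25.4, P = (47.9, 32.3). Then |SP| = |P − S| = 57.8.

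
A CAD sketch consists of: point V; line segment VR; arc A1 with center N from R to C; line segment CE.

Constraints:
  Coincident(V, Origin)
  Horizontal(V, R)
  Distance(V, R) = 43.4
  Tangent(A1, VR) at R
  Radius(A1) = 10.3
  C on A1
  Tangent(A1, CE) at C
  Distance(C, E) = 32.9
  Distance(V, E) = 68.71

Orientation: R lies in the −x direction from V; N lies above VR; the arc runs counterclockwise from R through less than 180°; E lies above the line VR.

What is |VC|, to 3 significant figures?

38.4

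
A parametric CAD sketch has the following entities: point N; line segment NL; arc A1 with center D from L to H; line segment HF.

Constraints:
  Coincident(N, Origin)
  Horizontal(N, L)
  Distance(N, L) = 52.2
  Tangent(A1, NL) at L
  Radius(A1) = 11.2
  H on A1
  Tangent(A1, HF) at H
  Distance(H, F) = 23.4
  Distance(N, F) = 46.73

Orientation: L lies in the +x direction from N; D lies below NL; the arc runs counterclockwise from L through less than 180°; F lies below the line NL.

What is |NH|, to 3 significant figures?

42.2

N is at the origin; NL is horizontal with |NL| = 52.2 and L on the +x side, so L = (52.2, 0.00). Since A1 is tangent to NL there, DL ⟂ NL, so D = L + (0, -11.2) = (52.2, -11.2). Since DH ⟂ HF (tangency), |DF| = √(11.2² + 23.4²) = 25.9 regardless of where H sits on A1. So F lies on both circle(N, 46.73) and circle(D, 25.9); the below-NL intersection is F = (35.2, -30.8). H is the foot of the tangent from F: H = (41.4, -8.22).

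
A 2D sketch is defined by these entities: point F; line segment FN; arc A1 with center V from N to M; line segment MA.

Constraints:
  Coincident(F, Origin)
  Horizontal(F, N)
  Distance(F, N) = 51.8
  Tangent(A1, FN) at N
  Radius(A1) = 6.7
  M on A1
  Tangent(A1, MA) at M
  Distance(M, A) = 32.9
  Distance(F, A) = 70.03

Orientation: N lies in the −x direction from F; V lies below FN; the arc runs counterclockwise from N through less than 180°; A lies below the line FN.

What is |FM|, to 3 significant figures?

58.9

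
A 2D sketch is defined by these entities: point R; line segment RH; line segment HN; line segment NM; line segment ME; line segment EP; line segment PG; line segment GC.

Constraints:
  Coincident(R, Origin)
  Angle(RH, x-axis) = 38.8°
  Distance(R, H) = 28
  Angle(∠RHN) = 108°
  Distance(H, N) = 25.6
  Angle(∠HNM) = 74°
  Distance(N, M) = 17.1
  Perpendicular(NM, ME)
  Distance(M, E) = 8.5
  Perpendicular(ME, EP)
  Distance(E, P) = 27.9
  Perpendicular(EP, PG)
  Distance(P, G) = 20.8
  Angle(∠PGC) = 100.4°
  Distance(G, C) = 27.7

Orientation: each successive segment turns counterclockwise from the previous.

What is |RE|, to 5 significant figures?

24.774

∠HNM = 74.0° gives NM at -143.20° from the x-axis; with |NM| = 17.1, M = (-0.96178, 31.233). The perpendicularity gives ME at right angles to NM, so ME runs at -53.200°; with |ME| = 8.5, E = (4.1299, 24.427). Then |RE| = |E − R| = 24.774.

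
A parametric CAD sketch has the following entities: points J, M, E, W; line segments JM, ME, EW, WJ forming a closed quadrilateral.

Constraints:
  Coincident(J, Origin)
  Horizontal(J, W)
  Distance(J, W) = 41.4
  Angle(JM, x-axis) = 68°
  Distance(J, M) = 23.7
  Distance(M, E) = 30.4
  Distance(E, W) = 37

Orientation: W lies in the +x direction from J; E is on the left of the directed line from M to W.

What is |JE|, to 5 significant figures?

50.987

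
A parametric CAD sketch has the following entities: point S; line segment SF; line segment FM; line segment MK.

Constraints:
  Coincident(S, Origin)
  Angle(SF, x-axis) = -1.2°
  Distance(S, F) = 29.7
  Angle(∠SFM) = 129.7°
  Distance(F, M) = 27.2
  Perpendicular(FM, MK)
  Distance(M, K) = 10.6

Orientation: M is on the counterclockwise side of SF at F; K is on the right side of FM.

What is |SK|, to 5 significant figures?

57.016

∠SFM = 129.7°, so FM runs at -1.2° + (180° − 129.7°) = 49.100° from the x-axis; with |FM| = 27.2, M = F + 27.2·(cos 49.100°, sin 49.100°) = (47.502, 19.937). The perpendicularity gives MK at right angles to FM; with |MK| = 10.6 on the right of FM, K = M + 10.6·(0.75585, -0.65474) = (55.514, 12.997). Then |SK| = |K − S| = 57.016.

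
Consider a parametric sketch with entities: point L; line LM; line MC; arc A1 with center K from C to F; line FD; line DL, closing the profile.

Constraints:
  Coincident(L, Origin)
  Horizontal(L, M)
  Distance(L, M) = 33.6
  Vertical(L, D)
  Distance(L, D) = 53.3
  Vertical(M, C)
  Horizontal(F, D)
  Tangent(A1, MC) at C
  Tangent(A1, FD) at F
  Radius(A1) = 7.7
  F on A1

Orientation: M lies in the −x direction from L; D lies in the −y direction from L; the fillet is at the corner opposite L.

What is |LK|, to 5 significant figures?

52.442

L is at the origin; L and M share the same y with |LM| = 33.6 and M on the −x side, so M = (-33.600, 0.0000). L and D share the same x with |LD| = 53.3 and D on the −y side, so D = (0.0000, -53.300). The virtual corner opposite L is at (-33.600, -53.300). The tangent condition forces KC to be normal to MC and since A1 is tangent to FD there, KF ⟂ FD, with radius 7.7, so the center K sits 7.7 in from both sides at K = (-25.900, -45.600). Then |LK| = |K − L| = 52.442.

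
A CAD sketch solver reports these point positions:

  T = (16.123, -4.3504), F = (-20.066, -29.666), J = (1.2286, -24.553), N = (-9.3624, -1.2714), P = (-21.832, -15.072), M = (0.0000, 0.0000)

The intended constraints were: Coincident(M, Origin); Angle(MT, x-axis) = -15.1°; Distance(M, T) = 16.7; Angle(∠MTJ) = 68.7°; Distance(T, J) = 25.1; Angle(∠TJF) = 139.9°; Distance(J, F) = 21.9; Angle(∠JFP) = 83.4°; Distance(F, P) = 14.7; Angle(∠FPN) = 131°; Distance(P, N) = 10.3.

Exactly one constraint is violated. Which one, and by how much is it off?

Distance(P, N) = 10.3 — off by 8.30.

M = (0.00, 0.00) ✓; MT at -15.10° ✓; |MT| = 16.70 ✓; ∠MTJ = 68.70° ✓; |TJ| = 25.10 ✓; ∠TJF = 139.9° ✓; |JF| = 21.90 ✓; ∠JFP = 83.40° ✓; |FP| = 14.70 ✓; ∠FPN = 131.0° ✓; |PN| = 18.60 ✗.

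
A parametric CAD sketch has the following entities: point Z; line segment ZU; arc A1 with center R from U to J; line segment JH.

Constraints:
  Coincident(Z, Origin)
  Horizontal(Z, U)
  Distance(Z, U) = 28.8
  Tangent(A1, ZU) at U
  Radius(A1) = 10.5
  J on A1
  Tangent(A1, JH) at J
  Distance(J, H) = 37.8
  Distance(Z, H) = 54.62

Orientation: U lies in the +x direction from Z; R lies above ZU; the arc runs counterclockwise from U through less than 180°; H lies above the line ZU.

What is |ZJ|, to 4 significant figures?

41.14

Z is at the origin; Z and U share the same y with |ZU| = 28.8 and U on the +x side, so U = (28.80, 0.000). A1 meets ZU tangentially, so RU is at right angles to ZU, so R = U + (0, 10.5) = (28.80, 10.50). Since RJ ⟂ JH (tangency), |RH| = √(10.5² + 37.8²) = 39.23 regardless of where J sits on A1. So H lies on both circle(Z, 54.62) and circle(R, 39.23); the above-ZU intersection is H = (23.39, 49.36). J is the foot of the tangent from H: J = (38.43, 14.68).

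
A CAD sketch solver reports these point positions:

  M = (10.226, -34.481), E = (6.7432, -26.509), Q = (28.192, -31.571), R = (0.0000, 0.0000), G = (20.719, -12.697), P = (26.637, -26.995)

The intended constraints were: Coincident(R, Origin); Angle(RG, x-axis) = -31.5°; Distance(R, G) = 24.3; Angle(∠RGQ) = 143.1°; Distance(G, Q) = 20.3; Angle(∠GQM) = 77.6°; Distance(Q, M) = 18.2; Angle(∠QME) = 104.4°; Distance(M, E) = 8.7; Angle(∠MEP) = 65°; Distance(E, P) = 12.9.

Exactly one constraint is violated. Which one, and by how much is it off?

Distance(E, P) = 12.9 — off by 7.00.

R = (0.00, 0.00) ✓; RG at -31.50° ✓; |RG| = 24.30 ✓; ∠RGQ = 143.1° ✓; |GQ| = 20.30 ✓; ∠GQM = 77.60° ✓; |QM| = 18.20 ✓; ∠QME = 104.4° ✓; |ME| = 8.700 ✓; ∠MEP = 65.00° ✓; |EP| = 19.90 ✗.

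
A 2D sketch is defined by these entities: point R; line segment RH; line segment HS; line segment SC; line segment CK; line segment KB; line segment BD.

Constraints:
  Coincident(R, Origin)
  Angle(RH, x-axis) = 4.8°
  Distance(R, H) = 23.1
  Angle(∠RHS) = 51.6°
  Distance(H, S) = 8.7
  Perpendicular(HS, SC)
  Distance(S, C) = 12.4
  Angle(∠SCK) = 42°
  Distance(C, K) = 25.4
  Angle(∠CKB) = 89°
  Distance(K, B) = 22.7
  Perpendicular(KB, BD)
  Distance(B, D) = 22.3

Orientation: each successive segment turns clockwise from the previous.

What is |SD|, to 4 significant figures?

15.45

∠CKB = 89.0° gives KB at -82.60° from the x-axis; with |KB| = 22.7, B = (35.93, -17.25). KB ⟂ BD, so BD runs at -172.6°; with |BD| = 22.3, D = (13.81, -20.12). Then |SD| = |D − S| = 15.45.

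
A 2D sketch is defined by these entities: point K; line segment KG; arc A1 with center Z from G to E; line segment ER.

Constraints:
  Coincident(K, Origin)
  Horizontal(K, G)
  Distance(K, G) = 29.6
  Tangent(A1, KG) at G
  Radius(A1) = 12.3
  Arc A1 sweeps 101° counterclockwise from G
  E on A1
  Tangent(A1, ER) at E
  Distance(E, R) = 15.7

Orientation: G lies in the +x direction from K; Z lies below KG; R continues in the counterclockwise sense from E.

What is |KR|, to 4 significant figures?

36.40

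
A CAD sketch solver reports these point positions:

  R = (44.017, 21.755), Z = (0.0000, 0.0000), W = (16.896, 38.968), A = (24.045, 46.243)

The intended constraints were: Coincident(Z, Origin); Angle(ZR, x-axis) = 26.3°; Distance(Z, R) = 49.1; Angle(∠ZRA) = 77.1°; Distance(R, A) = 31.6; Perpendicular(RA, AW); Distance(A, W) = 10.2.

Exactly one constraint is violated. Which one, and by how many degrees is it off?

Perpendicular(RA, AW) — off by 6.30°.

Z = (0.00, 0.00) ✓; ZR at 26.30° ✓; |ZR| = 49.10 ✓; ∠ZRA = 77.10° ✓; |RA| = 31.60 ✓; ∠(RA, AW) = 96.30° ✗; |AW| = 10.20 ✓.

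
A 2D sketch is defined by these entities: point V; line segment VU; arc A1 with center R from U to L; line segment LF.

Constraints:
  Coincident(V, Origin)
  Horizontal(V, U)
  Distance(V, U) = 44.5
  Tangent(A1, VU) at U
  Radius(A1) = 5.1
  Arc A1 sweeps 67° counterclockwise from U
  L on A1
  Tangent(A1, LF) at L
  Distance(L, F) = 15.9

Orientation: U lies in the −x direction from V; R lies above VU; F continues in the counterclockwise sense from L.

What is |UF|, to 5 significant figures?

20.828

On A1, U sits at bearing -90° from R; a 67° counterclockwise sweep puts L at bearing -23°, so L = R + 5.1·(cos -23°, sin -23°) = (-39.805, 3.1073). Tangency of A1 to LF means the radius RL is perpendicular to LF, so LF runs along (−sin -23°, cos -23°); with |LF| = 15.9, F = (-33.593, 17.743). Then |UF| = |F − U| = 20.828.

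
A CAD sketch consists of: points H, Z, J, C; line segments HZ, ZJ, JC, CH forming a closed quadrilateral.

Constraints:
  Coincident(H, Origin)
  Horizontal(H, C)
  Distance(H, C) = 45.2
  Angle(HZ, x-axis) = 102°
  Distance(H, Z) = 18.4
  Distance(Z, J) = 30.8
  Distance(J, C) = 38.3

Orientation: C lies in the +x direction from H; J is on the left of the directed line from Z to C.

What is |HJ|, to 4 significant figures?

39.63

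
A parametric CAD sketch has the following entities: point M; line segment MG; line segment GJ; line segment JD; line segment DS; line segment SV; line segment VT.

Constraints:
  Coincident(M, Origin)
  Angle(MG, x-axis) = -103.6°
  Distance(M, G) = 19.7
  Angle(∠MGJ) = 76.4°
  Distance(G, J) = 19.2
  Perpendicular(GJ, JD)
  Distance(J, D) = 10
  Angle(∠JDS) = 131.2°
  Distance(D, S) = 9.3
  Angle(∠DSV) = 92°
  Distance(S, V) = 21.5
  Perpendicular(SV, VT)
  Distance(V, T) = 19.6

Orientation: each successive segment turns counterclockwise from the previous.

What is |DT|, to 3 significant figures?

24.1

∠DSV = 92.0° gives SV at -133° from the x-axis; with |SV| = 21.5, V = (-7.15, -18.7). SV ⟂ VT, so VT runs at -43.2°; with |VT| = 19.6, T = (7.14, -32.1). Then |DT| = |T − D| = 24.1.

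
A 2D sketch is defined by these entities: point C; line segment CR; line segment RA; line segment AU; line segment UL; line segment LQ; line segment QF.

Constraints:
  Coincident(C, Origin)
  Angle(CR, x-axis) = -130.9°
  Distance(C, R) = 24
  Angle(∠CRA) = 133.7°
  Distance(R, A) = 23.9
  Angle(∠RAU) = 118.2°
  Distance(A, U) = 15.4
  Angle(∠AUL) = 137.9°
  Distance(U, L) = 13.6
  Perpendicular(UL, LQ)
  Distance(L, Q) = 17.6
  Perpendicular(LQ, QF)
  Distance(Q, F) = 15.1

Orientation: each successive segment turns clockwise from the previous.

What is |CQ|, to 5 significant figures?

27.895

∠AUL = 137.9° gives UL at 78.900° from the x-axis; with |UL| = 13.6, L = (-44.899, 7.2380). UL ⟂ LQ, so LQ runs at -11.100°; with |LQ| = 17.6, Q = (-27.628, 3.8496). Then |CQ| = |Q − C| = 27.895.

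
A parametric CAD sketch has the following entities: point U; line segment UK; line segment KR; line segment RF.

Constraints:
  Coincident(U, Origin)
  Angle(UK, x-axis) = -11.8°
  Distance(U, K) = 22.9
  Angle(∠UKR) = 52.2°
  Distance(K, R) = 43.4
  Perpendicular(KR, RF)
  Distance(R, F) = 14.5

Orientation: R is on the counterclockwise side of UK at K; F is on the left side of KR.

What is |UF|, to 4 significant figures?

29.58

U is at the origin; UK runs at -11.8° with length 22.9, so K = 22.9·(cos -11.8°, sin -11.8°) = (22.42, -4.683). ∠UKR = 52.2°, so KR runs at -11.8° + (180° − 52.2°) = 116.0° from the x-axis; with |KR| = 43.4, R = K + 43.4·(cos 116.0°, sin 116.0°) = (3.391, 34.32). The perpendicularity gives RF at right angles to KR; with |RF| = 14.5 on the left of KR, F = R + 14.5·(-0.8988, -0.4384) = (-9.642, 27.97). Then |UF| = |F − U| = 29.58.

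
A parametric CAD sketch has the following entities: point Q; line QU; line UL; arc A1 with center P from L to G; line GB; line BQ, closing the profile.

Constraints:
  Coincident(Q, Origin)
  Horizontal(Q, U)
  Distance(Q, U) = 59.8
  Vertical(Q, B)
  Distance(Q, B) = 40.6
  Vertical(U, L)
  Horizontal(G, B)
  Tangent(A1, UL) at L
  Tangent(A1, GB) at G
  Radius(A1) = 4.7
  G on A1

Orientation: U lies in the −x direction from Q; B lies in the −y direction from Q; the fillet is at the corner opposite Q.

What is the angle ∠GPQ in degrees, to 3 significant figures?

123°

Q is at the origin; QU is horizontal with |QU| = 59.8 and U on the −x side, so U = (-59.8, 0.00). QB is vertical with |QB| = 40.6 and B on the −y side, so B = (0.00, -40.6). The virtual corner opposite Q is at (-59.8, -40.6). Tangency of A1 to UL means the radius PL is perpendicular to UL and tangency of A1 to GB means the radius PG is perpendicular to GB, with radius 4.7, so the center P sits 4.7 in from both sides at P = (-55.1, -35.9). That places the tangent points at L = (-59.8, -35.9) on UL and G = (-55.1, -40.6) on GB. Then cos ∠GPQ = PG·PQ / (|PG||PQ|), giving 123°.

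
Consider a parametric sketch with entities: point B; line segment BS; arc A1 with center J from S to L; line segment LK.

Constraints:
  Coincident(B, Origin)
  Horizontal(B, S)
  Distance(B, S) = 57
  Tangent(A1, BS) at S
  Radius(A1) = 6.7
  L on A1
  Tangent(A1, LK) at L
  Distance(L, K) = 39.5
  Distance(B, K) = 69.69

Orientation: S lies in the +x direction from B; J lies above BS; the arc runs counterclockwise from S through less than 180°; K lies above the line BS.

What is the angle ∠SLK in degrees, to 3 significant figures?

127°

Checks: |JL| = 6.700 ✓; ∠(JL, LK) = 90.00° ✓; |LK| = 39.50 ✓; |BK| = 69.69 ✓.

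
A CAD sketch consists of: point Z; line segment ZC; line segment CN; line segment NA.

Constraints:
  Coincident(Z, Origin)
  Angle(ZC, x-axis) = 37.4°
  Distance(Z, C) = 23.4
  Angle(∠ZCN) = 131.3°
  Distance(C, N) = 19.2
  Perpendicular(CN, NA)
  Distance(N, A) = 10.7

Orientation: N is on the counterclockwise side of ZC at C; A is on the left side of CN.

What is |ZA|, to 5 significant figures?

35.321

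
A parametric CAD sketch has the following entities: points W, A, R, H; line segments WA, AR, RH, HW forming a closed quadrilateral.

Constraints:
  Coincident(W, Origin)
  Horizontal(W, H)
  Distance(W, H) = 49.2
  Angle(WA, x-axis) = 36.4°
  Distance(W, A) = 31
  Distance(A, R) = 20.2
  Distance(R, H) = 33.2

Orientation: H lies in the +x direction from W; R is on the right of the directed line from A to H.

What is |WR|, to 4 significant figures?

16.00

W is at the origin; W and H share the same y with |WH| = 49.2 and H in +x, so H = (49.2, 0). WA runs at 36.4° with |WA| = 31.0, so A = (24.95, 18.40). R is determined by |AR| = 20.2 and |RH| = 33.2 together: it lies at the intersection of circle(A, 20.2) and circle(H, 33.2). With |AH| = 30.44, the foot of the radical line on AH is 3.814 from A and the perpendicular offset is √(20.2² − 3.814²) = 19.84. Taking the right-of-AH solution: R = (16.00, 0.2872).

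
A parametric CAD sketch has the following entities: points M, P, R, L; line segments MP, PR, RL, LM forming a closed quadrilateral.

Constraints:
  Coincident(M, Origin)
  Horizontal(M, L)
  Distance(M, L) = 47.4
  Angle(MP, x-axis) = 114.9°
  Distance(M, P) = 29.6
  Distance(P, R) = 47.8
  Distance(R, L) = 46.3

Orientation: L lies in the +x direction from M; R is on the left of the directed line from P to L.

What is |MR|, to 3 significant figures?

54.4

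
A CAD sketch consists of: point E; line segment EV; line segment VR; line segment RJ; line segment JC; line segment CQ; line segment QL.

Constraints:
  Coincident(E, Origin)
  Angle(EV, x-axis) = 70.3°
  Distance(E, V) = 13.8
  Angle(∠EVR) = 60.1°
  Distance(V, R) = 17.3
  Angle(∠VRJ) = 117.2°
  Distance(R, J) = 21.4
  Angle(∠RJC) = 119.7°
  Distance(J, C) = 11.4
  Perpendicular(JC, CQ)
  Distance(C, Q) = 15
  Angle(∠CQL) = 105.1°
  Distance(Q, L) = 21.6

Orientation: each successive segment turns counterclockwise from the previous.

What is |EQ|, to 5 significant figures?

8.5462

E is at the origin; EV runs at 70.3° with length 13.8, so V = (4.6519, 12.992). ∠EVR = 60.1° gives VR at -169.80° from the x-axis; with |VR| = 17.3, R = (-12.375, 9.9287). ∠VRJ = 117.2° gives RJ at -107.00° from the x-axis; with |RJ| = 21.4, J = (-18.631, -10.536). ∠RJC = 119.7° gives JC at -46.700° from the x-axis; with |JC| = 11.4, C = (-10.813, -18.833). JC ⟂ CQ, so CQ runs at 43.300°; with |CQ| = 15.0, Q = (0.10350, -8.5455). Then |EQ| = |Q − E| = 8.5462.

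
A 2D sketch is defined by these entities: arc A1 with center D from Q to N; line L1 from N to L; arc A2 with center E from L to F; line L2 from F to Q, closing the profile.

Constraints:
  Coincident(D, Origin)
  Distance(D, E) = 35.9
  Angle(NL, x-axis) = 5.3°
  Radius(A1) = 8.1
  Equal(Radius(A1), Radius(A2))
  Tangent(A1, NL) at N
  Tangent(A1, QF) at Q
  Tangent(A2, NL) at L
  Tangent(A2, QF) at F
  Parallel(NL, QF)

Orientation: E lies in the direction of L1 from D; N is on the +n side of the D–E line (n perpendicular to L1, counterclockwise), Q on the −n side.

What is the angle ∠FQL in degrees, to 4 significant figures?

24.29°

Tangency of A1 to both parallel lines with radius 8.1 puts N and Q at D ± 8.1·n: N = (-0.7482, 8.065), Q = (0.7482, -8.065). Equal radii place L and F the same way about E: L = E + 8.1·n = (35.00, 11.38), F = E − 8.1·n = (36.49, -4.749). Then cos ∠FQL = QF·QL / (|QF||QL|), giving 24.29°.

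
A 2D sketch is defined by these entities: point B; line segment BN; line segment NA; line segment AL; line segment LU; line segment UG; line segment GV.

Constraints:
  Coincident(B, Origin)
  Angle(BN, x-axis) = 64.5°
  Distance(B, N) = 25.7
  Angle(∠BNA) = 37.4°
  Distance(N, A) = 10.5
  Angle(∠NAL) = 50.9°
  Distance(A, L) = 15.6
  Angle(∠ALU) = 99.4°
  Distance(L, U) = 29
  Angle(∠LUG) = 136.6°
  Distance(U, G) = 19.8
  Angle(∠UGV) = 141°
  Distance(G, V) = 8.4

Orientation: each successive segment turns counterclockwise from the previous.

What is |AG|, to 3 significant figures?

46.0

∠ALU = 99.4° gives LU at 56.8° from the x-axis; with |LU| = 29.0, U = (31.9, 36.4). ∠LUG = 136.6° gives UG at 100° from the x-axis; with |UG| = 19.8, G = (28.4, 55.9). Then |AG| = |G − A| = 46.0.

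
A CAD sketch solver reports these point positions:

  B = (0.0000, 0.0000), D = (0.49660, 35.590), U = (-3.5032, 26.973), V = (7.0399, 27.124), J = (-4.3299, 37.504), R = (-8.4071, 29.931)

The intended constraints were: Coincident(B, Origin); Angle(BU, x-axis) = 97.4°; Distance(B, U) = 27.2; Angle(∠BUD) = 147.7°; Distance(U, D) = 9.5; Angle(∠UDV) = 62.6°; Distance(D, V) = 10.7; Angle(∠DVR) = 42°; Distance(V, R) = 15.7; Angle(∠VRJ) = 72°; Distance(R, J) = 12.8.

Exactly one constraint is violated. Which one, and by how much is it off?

Distance(R, J) = 12.8 — off by 4.20.

B = (0.00, 0.00) ✓; BU at 97.40° ✓; |BU| = 27.20 ✓; ∠BUD = 147.7° ✓; |UD| = 9.500 ✓; ∠UDV = 62.60° ✓; |DV| = 10.70 ✓; ∠DVR = 42.00° ✓; |VR| = 15.70 ✓; ∠VRJ = 72.00° ✓; |RJ| = 8.601 ✗.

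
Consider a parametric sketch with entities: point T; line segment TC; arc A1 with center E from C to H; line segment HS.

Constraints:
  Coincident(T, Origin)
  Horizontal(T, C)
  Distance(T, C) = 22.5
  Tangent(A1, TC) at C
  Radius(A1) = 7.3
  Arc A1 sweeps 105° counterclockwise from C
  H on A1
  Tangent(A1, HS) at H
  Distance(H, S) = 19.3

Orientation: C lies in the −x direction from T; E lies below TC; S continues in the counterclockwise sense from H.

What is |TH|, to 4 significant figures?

30.95

Since A1 is tangent to TC there, EC ⟂ TC, so E = C + (0, -7.3) = (-22.50, -7.300). On A1, C sits at bearing 90° from E; a 105° counterclockwise sweep puts H at bearing 195°, so H = E + 7.3·(cos 195°, sin 195°) = (-29.55, -9.189). Then |TH| = |H − T| = 30.95.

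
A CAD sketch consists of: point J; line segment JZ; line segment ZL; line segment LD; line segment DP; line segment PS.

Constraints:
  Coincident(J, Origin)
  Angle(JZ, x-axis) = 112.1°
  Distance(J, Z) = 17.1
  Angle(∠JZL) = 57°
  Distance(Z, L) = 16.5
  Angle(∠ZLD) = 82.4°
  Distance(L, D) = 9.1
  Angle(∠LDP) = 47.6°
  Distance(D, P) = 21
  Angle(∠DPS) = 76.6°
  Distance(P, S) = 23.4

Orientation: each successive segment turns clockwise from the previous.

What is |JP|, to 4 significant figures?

22.69

J is at the origin; JZ runs at 112.1° with length 17.1, so Z = (-6.433, 15.84). ∠JZL = 57.0° gives ZL at -10.90° from the x-axis; with |ZL| = 16.5, L = (9.769, 12.72). ∠ZLD = 82.4° gives LD at -108.5° from the x-axis; with |LD| = 9.1, D = (6.881, 4.094). ∠LDP = 47.6° gives DP at 119.1° from the x-axis; with |DP| = 21.0, P = (-3.332, 22.44). Then |JP| = |P − J| = 22.69.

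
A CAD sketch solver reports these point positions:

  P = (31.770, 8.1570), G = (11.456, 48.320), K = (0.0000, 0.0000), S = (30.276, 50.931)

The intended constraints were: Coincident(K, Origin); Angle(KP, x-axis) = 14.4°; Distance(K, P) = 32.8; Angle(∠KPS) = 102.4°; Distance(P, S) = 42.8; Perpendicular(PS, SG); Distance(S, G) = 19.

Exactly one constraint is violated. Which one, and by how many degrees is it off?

Perpendicular(PS, SG) — off by 5.90°.

K = (0.00, 0.00) ✓; KP at 14.40° ✓; |KP| = 32.80 ✓; ∠KPS = 102.4° ✓; |PS| = 42.80 ✓; ∠(PS, SG) = 95.90° ✗; |SG| = 19.00 ✓.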